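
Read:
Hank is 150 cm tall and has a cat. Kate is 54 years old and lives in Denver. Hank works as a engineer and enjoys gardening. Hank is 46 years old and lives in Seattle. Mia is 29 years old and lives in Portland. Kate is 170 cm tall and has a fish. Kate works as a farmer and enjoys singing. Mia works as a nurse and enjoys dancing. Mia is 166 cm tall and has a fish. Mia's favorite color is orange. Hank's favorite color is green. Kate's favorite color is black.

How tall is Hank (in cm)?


Hank is 150 cm tall

150


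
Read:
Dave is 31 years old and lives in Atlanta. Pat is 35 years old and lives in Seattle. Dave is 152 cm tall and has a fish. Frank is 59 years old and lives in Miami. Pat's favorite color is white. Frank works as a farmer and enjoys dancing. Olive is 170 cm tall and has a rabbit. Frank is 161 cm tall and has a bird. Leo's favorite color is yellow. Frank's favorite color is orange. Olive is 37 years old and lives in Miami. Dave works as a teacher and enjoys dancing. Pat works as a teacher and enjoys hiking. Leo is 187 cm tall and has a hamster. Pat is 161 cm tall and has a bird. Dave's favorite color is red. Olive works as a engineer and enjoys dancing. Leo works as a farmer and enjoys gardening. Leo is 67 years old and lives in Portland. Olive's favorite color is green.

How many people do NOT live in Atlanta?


Not in Atlanta: 4

4


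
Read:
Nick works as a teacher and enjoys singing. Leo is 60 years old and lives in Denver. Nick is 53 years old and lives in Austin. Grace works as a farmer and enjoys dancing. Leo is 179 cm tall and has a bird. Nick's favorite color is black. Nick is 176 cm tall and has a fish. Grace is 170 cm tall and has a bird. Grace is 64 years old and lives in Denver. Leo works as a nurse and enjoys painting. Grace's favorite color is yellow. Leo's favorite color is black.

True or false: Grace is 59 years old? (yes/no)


Grace is actually 64. no

no


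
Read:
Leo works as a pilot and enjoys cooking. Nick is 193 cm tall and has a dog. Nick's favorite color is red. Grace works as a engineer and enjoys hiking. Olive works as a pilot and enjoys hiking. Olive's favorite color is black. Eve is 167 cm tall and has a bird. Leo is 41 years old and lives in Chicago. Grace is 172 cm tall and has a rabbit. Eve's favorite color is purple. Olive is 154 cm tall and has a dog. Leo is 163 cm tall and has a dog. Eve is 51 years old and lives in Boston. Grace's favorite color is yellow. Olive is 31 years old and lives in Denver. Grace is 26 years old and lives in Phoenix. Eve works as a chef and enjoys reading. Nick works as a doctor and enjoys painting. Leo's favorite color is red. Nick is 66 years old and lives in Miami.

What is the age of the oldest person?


Oldest: Nick at 66

66


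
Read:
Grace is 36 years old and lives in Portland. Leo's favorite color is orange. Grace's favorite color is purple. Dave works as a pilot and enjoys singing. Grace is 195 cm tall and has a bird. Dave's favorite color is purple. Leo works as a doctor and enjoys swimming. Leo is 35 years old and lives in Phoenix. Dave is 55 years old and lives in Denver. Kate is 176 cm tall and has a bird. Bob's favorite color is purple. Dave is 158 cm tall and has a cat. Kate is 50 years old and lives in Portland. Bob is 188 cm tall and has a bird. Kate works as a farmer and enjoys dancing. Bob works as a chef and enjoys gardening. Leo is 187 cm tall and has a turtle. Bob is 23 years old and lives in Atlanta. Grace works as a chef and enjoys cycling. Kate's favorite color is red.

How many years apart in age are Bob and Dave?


23 vs 55, diff = 32

32


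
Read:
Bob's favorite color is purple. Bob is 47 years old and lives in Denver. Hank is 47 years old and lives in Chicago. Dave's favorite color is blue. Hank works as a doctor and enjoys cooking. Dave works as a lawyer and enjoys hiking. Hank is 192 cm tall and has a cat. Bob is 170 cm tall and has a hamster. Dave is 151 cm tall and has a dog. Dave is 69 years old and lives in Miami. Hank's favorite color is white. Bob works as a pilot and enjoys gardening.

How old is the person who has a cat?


Person with cat is Hank, age 47

47


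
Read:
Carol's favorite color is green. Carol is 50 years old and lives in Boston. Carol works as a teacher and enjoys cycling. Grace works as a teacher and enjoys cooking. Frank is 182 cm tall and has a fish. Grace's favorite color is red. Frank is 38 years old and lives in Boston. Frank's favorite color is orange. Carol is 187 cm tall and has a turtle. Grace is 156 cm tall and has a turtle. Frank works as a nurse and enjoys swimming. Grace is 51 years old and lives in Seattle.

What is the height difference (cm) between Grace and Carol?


|156 - 187| = 31

31


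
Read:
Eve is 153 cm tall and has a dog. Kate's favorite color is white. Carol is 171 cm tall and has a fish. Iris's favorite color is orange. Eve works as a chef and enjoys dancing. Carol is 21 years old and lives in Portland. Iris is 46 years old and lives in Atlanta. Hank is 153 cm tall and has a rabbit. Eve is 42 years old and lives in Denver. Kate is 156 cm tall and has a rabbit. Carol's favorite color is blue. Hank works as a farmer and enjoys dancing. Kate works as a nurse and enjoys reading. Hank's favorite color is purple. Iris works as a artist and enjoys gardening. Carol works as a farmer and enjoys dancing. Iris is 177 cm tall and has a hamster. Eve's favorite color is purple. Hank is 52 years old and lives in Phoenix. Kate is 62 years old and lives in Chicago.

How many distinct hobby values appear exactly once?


Unique hobby values: 2

2


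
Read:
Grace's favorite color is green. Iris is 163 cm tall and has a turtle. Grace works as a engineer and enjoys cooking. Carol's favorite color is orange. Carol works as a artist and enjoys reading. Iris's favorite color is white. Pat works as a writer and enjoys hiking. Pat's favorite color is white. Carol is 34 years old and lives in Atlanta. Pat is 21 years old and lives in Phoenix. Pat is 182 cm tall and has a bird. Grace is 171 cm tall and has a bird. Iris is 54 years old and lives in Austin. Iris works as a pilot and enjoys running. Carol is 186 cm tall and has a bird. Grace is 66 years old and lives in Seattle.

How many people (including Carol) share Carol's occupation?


Carol is a artist. Count = 1

1


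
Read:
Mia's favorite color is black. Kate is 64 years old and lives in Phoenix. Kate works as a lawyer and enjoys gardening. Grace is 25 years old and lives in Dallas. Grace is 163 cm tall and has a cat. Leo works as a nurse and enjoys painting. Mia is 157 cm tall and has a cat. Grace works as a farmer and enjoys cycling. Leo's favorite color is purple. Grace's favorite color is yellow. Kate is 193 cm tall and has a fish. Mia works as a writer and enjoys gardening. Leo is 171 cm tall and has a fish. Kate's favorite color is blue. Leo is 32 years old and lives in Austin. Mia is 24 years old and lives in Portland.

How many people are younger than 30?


Filter: 2

2


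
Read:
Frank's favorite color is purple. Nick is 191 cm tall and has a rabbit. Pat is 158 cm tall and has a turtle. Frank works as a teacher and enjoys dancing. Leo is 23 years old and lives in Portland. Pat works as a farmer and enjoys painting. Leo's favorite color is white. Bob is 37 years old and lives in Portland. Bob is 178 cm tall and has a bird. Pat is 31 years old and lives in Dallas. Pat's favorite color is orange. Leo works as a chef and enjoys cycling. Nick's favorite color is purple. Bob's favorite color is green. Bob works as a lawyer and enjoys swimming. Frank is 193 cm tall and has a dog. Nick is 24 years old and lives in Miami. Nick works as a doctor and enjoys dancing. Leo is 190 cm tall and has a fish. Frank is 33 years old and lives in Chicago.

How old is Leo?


Leo is 23 years old

23


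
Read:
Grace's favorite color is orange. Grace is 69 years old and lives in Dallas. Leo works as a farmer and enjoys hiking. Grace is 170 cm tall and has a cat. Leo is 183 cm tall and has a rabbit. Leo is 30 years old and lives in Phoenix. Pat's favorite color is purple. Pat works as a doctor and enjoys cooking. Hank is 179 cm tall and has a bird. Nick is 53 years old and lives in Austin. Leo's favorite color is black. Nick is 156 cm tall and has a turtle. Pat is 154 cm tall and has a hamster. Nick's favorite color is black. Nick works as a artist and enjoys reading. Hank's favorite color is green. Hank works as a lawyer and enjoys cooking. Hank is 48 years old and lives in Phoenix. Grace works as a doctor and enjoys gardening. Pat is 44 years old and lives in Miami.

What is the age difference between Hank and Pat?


|48 - 44| = 4

4


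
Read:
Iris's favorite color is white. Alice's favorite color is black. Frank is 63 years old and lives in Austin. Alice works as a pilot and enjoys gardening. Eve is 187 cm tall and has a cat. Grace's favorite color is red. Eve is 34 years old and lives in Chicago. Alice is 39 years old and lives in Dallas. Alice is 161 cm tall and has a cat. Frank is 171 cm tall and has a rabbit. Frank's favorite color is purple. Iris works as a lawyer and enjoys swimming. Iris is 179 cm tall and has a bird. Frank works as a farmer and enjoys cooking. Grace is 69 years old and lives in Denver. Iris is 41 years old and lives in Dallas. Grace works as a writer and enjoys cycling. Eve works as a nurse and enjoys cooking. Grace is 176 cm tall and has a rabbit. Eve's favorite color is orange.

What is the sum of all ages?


41+63+69+34+39 = 246

246


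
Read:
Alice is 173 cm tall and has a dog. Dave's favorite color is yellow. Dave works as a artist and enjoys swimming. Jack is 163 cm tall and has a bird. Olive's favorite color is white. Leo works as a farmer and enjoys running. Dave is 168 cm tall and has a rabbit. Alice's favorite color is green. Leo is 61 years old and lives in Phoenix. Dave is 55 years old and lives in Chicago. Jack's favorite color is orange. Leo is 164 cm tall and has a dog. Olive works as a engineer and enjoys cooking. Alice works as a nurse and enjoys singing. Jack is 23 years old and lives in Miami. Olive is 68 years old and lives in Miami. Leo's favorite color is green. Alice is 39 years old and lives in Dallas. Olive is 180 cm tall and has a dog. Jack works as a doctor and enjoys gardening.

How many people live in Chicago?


Count in Chicago: 1

1


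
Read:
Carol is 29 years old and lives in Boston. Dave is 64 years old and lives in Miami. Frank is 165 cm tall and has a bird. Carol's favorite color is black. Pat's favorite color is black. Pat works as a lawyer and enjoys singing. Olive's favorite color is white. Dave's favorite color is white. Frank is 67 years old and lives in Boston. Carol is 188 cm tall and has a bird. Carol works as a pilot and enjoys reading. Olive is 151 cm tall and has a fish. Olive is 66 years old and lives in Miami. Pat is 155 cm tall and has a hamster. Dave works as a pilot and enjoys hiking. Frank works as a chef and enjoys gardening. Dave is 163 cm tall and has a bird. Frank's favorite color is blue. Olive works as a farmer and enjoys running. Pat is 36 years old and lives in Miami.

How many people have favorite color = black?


Count: 2

2


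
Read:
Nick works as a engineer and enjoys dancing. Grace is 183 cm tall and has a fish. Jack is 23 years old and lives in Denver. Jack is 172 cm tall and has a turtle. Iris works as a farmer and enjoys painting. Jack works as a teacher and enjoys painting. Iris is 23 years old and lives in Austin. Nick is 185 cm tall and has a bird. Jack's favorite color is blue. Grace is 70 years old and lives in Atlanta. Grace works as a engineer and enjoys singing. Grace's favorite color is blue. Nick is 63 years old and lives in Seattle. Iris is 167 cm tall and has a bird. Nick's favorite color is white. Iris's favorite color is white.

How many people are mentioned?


People: Iris, Nick, Grace, Jack. Count = 4

4


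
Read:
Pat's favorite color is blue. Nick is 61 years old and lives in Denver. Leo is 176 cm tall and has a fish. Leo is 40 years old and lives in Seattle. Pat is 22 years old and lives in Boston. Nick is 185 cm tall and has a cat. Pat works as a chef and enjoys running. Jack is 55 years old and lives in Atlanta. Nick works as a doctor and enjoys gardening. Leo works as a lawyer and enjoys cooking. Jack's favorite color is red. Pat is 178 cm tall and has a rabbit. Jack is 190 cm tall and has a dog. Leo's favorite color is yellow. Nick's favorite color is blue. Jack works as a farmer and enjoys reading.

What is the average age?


Sum=178, n=4, avg=44.5

44.5


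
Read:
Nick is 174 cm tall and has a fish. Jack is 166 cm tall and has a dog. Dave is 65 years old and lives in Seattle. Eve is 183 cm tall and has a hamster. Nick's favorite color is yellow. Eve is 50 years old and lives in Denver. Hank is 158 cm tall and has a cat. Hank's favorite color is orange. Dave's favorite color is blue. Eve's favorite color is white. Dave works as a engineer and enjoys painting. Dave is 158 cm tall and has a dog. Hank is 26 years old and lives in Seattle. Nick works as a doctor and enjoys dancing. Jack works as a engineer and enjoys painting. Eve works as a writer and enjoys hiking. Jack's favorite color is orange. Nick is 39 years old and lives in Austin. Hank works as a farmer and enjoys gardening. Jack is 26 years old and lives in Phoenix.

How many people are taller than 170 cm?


Taller than 170: 2

2


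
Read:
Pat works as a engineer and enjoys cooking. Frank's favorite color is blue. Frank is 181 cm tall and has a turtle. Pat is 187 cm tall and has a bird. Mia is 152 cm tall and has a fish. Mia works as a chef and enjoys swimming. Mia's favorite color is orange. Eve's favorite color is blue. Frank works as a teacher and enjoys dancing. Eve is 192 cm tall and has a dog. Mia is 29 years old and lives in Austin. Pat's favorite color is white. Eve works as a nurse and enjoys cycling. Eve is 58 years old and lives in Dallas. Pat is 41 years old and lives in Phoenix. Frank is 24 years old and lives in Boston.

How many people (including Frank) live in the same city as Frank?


Frank lives in Boston. Count = 1

1


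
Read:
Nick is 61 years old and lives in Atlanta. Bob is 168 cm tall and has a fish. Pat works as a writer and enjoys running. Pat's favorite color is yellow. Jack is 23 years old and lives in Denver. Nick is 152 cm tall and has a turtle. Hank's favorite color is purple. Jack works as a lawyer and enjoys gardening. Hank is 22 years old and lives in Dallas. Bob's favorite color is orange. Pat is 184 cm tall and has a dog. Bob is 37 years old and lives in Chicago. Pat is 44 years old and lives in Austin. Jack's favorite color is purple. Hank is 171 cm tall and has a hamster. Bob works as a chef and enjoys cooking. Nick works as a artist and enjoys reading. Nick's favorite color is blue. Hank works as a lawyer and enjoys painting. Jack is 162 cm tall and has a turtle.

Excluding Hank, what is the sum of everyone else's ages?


Sum (excluding Hank): 165

165


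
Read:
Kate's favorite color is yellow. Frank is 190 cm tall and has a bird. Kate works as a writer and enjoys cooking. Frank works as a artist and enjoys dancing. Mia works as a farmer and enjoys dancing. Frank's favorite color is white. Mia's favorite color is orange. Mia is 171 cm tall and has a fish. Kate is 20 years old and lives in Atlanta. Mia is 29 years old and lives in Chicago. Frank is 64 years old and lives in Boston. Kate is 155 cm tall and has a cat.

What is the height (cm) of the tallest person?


Tallest: Frank at 190 cm

190


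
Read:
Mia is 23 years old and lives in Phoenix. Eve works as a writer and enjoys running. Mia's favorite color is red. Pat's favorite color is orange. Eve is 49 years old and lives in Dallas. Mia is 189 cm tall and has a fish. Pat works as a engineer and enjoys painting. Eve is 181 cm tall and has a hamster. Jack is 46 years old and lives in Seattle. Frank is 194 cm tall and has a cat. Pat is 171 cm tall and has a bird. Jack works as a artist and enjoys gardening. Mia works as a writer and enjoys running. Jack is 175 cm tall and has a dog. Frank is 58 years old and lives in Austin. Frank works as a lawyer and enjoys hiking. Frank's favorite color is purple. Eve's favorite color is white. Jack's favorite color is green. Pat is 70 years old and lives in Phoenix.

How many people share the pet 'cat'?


Count: 1

1


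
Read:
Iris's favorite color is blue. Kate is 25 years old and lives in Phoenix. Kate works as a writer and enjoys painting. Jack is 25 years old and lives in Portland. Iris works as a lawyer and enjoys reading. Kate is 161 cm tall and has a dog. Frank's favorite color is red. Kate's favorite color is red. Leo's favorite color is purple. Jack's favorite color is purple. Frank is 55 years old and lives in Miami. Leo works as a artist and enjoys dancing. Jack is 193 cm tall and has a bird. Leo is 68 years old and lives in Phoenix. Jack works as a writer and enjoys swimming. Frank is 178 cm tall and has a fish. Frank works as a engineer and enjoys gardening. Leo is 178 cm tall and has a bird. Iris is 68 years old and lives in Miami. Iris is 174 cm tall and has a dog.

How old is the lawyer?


The lawyer is Iris, age 68

68


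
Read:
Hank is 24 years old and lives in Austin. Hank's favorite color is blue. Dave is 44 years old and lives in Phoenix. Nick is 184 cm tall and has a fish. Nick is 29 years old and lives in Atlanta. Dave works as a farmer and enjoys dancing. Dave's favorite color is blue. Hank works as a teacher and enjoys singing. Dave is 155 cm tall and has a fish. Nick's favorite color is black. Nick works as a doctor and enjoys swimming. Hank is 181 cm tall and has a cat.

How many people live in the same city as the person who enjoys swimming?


Person with hobby swimming is Nick, city Atlanta. Count = 1

1


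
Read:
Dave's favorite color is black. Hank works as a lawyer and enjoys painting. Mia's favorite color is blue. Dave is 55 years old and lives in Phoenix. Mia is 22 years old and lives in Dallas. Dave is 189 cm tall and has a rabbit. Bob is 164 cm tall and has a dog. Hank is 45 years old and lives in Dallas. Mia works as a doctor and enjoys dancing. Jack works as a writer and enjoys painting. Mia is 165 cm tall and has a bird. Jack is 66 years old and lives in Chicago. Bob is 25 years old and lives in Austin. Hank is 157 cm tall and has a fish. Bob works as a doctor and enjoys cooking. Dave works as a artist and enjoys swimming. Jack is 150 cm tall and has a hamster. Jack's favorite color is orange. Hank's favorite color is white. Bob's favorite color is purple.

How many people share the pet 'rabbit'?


Count: 1

1


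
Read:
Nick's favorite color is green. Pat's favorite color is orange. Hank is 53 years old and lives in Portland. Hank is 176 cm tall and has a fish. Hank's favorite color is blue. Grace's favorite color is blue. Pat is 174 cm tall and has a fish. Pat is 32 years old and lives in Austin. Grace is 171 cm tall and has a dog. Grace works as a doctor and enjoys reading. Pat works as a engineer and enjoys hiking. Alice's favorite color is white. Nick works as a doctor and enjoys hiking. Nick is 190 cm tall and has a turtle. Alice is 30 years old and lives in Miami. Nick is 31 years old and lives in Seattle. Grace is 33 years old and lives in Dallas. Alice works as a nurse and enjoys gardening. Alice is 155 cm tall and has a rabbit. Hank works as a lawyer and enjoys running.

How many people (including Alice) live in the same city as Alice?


Alice lives in Miami. Count = 1

1


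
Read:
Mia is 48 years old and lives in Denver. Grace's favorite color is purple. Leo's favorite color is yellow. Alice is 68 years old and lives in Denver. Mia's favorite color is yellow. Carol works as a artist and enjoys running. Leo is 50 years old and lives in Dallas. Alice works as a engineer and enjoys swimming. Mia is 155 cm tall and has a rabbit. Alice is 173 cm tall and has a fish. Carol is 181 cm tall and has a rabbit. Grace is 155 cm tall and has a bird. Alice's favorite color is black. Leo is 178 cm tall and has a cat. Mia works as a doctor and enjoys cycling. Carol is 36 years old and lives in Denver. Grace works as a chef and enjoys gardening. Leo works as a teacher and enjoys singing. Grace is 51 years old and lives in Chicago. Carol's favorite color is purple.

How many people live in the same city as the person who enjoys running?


Person with hobby running is Carol, city Denver. Count = 3

3


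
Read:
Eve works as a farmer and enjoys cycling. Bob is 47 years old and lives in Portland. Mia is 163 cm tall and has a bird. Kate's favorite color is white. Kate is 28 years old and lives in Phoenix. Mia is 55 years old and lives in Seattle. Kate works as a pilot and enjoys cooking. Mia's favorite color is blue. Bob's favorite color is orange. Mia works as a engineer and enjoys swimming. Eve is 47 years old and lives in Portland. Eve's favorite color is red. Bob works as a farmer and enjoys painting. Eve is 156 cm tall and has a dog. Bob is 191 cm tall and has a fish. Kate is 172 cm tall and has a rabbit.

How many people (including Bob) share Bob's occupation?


Bob is a farmer. Count = 2

2


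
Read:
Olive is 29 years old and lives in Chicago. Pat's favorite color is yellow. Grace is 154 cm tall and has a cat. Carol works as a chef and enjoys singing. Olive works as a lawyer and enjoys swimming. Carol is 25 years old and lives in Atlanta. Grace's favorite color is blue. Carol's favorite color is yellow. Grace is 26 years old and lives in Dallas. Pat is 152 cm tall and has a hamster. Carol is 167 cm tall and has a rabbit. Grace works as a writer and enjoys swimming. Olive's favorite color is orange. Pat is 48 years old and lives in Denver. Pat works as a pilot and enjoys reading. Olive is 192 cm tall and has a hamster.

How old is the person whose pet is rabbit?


Person with pet=rabbit is Carol, age 25

25


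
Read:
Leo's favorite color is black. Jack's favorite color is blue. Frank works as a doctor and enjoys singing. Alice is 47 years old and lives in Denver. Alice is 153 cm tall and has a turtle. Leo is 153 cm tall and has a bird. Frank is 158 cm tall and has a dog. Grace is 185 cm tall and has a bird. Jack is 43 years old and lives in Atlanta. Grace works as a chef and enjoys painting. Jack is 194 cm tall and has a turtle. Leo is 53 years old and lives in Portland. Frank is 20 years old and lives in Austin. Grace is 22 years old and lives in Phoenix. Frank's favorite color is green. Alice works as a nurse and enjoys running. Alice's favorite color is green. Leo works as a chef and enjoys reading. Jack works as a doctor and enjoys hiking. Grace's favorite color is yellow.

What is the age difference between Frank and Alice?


|20 - 47| = 27

27


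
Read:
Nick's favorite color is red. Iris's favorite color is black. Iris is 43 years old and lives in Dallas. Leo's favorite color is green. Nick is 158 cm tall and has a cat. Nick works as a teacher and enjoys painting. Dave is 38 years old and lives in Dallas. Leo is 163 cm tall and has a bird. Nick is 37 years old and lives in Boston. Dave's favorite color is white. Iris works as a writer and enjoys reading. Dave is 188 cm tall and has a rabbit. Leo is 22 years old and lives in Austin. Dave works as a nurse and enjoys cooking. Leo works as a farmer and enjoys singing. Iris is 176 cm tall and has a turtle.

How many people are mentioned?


People: Nick, Iris, Dave, Leo. Count = 4

4


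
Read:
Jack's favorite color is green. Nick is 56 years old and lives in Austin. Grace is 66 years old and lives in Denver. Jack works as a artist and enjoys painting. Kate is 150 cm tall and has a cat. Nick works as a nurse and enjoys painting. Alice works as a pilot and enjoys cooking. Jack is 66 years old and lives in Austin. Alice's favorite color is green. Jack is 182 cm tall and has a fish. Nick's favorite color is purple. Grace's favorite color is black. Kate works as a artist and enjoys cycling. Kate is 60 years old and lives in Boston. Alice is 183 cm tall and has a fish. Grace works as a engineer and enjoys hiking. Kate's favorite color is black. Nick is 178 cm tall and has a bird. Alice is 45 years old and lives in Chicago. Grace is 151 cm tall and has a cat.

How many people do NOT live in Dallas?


Not in Dallas: 5

5


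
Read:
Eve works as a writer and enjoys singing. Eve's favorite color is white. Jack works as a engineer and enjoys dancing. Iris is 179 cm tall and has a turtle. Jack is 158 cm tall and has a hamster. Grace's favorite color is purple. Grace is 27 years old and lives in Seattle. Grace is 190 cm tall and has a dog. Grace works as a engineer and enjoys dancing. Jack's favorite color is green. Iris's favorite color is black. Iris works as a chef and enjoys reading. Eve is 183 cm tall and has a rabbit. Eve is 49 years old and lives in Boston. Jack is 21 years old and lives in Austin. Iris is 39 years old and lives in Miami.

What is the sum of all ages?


49+27+39+21 = 136

136


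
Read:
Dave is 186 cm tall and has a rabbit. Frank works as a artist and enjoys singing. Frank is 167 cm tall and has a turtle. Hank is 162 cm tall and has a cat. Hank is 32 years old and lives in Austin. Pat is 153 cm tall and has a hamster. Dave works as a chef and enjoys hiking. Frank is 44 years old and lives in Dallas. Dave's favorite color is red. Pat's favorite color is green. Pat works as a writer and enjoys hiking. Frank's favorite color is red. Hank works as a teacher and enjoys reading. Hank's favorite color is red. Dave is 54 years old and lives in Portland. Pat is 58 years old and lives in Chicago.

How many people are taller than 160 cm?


Taller than 160: 3

3


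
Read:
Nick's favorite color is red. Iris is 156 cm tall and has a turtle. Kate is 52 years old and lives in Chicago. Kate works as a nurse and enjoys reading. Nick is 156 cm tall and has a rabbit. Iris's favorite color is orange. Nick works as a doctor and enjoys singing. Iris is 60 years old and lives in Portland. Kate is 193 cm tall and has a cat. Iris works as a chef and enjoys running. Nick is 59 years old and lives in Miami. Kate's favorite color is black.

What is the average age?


Sum=171, n=3, avg=57

57


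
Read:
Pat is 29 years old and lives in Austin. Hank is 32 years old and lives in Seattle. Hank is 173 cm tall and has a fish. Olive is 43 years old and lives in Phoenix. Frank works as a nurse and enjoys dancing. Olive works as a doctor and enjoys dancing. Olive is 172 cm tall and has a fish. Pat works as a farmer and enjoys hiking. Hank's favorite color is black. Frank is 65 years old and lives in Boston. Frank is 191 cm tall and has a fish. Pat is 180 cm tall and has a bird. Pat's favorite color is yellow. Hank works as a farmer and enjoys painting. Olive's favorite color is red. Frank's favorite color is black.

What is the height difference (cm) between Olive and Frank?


|172 - 191| = 19

19


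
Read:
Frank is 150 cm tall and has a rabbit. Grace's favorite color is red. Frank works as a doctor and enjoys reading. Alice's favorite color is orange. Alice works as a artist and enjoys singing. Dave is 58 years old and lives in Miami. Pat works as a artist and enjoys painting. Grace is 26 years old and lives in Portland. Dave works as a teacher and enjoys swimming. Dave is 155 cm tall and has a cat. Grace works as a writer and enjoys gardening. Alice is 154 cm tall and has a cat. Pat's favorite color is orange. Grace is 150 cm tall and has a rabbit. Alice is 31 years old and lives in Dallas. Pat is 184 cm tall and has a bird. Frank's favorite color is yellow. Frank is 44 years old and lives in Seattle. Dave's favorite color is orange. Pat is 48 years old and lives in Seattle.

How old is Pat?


Pat is 48 years old

48


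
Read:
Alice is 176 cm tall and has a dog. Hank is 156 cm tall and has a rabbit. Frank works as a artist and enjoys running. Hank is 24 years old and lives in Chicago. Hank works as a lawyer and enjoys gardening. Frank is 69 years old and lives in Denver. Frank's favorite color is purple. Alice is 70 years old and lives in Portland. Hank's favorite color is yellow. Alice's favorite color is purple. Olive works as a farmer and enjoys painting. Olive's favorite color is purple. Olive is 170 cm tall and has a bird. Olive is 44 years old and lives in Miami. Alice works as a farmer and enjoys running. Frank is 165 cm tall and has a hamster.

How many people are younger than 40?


Filter: 1

1


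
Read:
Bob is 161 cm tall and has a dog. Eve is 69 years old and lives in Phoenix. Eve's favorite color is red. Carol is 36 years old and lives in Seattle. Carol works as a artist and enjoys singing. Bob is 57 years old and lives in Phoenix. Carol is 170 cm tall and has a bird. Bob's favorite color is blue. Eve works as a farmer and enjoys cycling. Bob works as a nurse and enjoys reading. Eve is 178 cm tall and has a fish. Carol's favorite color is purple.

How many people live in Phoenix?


Count in Phoenix: 2

2


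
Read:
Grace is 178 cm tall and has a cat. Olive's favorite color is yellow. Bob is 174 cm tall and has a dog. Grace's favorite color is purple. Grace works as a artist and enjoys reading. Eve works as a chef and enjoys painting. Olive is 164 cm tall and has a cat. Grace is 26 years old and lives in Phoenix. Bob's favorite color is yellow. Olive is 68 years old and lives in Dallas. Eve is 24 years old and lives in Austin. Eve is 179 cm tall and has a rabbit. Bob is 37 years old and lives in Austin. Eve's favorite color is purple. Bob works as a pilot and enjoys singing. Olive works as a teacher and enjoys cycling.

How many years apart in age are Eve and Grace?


24 vs 26, diff = 2

2


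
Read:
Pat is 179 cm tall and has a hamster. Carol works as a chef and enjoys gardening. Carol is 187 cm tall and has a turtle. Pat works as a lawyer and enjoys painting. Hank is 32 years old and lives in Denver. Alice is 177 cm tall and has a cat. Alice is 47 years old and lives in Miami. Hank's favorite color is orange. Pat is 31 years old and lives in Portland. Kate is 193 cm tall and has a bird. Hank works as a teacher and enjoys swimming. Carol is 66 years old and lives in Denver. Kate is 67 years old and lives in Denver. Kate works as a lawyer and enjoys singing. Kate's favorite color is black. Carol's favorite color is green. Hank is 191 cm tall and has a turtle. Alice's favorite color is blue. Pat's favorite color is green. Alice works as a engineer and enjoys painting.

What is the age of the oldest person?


Oldest: Kate at 67

67


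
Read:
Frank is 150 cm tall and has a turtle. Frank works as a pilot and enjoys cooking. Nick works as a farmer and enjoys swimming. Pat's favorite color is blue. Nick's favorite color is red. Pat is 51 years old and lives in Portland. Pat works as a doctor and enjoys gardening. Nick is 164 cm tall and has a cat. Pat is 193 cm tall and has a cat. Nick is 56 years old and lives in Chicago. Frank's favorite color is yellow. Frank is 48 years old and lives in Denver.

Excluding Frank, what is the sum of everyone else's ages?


Sum (excluding Frank): 107

107


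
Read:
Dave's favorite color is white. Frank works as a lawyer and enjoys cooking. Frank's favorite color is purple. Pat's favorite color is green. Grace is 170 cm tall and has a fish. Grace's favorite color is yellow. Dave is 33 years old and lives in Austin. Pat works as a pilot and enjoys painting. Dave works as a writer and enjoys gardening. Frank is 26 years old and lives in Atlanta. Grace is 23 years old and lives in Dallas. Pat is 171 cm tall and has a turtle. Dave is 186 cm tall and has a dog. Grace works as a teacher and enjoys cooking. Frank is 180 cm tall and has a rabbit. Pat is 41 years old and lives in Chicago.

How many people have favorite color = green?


Count: 1

1


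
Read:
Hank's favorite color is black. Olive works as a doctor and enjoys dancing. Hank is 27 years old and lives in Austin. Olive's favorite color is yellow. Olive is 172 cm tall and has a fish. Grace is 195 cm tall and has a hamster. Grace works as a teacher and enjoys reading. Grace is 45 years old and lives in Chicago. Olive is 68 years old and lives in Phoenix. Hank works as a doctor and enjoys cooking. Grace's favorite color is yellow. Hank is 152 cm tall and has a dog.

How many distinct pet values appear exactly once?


Unique pet values: 3

3


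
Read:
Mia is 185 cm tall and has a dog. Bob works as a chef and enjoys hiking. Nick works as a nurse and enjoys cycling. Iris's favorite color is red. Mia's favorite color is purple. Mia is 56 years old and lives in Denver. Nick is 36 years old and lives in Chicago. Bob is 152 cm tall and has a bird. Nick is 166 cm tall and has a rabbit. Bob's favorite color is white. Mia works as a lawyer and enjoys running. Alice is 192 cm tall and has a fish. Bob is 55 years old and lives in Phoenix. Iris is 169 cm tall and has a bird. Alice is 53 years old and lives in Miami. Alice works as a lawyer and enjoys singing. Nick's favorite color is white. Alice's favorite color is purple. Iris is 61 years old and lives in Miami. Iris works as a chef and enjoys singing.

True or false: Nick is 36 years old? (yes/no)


Nick is actually 36. yes

yes


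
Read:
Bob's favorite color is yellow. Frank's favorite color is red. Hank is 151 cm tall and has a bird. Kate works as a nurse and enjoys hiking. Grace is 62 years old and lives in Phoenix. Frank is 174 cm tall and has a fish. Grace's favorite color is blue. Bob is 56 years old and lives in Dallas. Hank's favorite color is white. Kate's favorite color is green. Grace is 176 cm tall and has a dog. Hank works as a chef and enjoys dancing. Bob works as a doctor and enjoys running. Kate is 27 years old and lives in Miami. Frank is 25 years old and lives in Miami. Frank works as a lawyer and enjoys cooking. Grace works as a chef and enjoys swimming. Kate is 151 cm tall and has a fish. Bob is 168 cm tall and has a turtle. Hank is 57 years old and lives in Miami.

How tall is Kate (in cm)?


Kate is 151 cm tall

151


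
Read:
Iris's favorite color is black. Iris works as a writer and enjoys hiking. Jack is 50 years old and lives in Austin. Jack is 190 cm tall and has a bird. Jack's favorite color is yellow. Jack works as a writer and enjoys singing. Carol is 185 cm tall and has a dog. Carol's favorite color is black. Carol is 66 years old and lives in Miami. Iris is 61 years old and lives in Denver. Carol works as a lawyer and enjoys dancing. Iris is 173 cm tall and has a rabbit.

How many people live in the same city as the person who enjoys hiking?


Person with hobby hiking is Iris, city Denver. Count = 1

1


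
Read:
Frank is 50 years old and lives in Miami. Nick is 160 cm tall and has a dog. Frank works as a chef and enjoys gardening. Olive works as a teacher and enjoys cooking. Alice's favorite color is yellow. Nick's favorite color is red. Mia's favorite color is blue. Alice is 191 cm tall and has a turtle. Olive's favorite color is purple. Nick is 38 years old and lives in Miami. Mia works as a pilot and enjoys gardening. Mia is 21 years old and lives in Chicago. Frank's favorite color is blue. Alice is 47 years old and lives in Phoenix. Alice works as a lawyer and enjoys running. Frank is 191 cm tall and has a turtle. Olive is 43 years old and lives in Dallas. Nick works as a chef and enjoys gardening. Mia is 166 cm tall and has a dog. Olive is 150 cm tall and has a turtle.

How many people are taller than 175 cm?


Taller than 175: 2

2


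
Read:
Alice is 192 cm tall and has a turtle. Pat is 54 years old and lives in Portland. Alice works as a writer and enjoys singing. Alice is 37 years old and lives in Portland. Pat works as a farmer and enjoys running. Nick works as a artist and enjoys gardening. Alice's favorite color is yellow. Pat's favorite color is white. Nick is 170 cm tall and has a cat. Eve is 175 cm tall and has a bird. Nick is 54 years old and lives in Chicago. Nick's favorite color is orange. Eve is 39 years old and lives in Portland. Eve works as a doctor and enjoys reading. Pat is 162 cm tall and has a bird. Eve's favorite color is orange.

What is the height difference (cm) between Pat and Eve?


|162 - 175| = 13

13


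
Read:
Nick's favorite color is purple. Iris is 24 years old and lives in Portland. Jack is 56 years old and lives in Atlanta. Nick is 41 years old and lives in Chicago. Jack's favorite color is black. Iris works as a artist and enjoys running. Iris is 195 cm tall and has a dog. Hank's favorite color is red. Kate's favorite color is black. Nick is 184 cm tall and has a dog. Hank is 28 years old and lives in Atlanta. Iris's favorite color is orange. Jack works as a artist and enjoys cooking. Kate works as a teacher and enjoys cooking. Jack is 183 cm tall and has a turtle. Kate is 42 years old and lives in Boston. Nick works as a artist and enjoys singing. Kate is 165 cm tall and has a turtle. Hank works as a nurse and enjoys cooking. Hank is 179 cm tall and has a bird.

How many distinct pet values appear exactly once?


Unique pet values: 1

1


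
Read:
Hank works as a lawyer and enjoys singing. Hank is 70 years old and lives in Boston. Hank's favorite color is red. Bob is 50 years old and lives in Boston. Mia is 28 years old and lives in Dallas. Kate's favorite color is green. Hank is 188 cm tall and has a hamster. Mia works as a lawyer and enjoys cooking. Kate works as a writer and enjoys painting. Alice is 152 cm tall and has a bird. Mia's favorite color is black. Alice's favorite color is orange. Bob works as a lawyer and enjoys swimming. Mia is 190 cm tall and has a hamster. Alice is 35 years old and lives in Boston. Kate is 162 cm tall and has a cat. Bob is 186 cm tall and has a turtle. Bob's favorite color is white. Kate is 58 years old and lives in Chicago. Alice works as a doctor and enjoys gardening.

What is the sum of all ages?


35+70+58+50+28 = 241

241


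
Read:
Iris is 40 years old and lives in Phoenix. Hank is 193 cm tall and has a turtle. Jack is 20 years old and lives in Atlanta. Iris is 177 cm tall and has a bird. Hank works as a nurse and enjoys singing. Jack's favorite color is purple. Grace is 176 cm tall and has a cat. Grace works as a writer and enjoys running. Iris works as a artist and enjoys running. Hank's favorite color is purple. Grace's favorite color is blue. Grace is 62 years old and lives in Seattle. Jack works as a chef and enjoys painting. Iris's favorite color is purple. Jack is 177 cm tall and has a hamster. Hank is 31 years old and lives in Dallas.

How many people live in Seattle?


Count in Seattle: 1

1


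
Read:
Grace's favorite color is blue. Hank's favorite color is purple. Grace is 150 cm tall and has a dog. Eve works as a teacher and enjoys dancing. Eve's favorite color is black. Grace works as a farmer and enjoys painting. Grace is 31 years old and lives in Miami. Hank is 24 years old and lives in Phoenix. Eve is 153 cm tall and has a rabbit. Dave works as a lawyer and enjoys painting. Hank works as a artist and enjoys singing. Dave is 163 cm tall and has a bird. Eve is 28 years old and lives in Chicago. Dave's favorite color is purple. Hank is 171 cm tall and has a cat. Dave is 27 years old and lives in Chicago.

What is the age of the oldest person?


Oldest: Grace at 31

31


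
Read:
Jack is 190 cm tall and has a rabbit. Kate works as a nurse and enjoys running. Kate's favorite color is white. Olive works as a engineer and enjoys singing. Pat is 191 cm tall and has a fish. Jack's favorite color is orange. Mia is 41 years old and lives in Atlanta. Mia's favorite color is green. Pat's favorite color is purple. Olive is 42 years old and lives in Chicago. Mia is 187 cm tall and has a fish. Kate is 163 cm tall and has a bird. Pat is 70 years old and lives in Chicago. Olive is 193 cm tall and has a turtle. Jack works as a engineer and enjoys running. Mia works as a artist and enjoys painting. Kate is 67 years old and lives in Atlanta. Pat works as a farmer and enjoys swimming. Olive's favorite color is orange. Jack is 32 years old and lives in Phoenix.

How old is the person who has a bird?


Person with bird is Kate, age 67

67


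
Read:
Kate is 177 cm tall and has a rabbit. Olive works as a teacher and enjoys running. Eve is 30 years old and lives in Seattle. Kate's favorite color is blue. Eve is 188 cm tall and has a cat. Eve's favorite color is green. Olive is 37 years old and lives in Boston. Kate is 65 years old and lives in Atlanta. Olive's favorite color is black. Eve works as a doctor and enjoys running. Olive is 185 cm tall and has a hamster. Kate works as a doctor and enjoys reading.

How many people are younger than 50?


Filter: 2

2
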